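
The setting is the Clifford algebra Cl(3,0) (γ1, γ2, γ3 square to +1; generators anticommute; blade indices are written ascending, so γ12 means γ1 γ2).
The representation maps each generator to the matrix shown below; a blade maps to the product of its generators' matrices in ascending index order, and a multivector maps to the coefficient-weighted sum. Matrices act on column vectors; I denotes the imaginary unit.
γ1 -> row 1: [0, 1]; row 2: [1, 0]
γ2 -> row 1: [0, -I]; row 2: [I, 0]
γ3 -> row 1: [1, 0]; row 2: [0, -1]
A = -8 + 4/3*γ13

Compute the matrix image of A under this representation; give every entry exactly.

Bivector images (products of the table entries): rho(γ13) = rho(γ1)rho(γ3) = row 1: [0, -1]; row 2: [1, 0].
M = (-8)*1 + (4/3)*rho(γ13), summed entrywise (1 is the identity matrix):
Answer: row 1: [-8, -4/3]; row 2: [4/3, -8]


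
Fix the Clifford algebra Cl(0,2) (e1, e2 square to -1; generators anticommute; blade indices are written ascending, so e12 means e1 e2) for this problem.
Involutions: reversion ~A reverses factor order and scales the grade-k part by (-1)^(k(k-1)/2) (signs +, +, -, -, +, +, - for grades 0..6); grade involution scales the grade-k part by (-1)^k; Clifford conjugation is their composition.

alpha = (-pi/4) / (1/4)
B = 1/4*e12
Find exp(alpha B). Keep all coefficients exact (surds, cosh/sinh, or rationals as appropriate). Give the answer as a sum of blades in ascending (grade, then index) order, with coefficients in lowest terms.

B^2 = (1/4)^2*(e12)^2 = 1/16*(-1) = -1/16 (a basis 2-blade squares to minus the product of its generators' squares).
B^2 = -1/16 — circular case — the even/odd split gives cos and sin: l = 1/4, alpha*l = -pi/4, so exp(alpha B) = cos(-pi/4) + (sin(-pi/4)/(1/4))*B = sqrt(2)/2 + (-2*sqrt(2))*B.
Answer: sqrt(2)/2 - sqrt(2)/2*e12


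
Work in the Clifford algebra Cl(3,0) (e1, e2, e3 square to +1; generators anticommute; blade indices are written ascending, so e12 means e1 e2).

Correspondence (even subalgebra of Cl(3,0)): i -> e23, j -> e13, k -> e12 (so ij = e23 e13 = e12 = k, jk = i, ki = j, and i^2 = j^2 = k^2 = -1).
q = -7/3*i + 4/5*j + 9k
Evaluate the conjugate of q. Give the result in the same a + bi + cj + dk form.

In blades: q = 9*e12 + 4/5*e13 - 7/3*e23.
Quaternion conjugation is reversion on the even subalgebra: the scalar is fixed and every grade-2 blade flips sign, giving -9*e12 - 4/5*e13 + 7/3*e23; translating back:
Answer: 7/3*i - 4/5*j - 9k


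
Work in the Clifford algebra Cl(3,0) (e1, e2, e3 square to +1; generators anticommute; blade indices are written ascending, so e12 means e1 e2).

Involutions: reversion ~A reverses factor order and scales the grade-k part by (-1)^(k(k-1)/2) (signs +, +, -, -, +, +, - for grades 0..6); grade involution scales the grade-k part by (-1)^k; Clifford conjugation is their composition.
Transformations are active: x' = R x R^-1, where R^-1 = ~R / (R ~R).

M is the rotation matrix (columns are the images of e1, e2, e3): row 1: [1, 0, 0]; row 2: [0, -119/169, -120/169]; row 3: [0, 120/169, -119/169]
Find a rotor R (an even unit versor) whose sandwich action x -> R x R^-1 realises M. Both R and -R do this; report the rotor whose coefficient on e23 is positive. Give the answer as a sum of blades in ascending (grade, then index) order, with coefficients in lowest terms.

Method: write R = a + b12*e12 + b13*e13 + b23*e23 with a^2 + b12^2 + b13^2 + b23^2 = 1 (so R^-1 = ~R). Expanding the columns R e_j ~R gives tr M = 4a^2 - 1 and, from the antisymmetric part, M21 - M12 = -4a*b12, M13 - M31 = 4a*b13, M32 - M23 = -4a*b23.
Here tr M = -69/169, so a^2 = (1 + tr M)/4 = 25/169 and a = ±5/13. Taking a = 5/13: M21 - M12 = 0, M13 - M31 = 0, M32 - M23 = 240/169, giving b12 = 0, b13 = 0, b23 = -12/13, i.e. R = 5/13 - 12/13*e23.
Its e23 coefficient is negative, so report the other preimage -R.
Answer: -5/13 + 12/13*e23. Uniqueness: Spin(3) -> SO(3) maps R and -R to the same rotation of trace -69/169; fixing the sign of the e23 coefficient removes the ambiguity.


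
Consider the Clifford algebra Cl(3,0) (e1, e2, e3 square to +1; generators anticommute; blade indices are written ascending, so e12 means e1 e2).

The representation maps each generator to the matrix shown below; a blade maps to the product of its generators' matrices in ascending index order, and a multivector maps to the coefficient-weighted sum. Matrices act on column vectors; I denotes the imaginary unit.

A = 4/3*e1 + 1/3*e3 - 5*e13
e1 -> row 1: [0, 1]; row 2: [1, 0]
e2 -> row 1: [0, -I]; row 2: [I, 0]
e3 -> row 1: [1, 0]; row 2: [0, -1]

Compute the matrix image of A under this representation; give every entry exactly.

Bivector images (products of the table entries): rho(e13) = rho(e1)rho(e3) = row 1: [0, -1]; row 2: [1, 0].
M = (4/3)*rho(e1) + (1/3)*rho(e3) + (-5)*rho(e13), summed entrywise:
Answer: row 1: [1/3, 19/3]; row 2: [-11/3, -1/3]


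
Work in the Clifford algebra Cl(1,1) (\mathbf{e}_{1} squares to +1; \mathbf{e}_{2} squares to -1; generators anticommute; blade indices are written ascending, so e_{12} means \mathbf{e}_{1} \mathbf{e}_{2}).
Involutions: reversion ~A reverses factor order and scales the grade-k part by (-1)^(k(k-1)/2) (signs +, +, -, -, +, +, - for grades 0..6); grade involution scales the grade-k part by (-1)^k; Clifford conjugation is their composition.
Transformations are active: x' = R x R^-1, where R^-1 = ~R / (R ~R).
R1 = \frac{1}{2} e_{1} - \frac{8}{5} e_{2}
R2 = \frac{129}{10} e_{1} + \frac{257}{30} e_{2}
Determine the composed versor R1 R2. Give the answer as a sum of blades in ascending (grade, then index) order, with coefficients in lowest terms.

Distribute over the terms of R1 (each basis-blade product reordered to ascending indices, repeated generators contracted through their squares):
(\frac{1}{2} e_{1}) R2 = \frac{129}{20} + \frac{257}{60} e_{12}
(-\frac{8}{5} e_{2}) R2 = \frac{1028}{75} + \frac{516}{25} e_{12}
Summing the partial products and collecting blades:
Answer: \frac{6047}{300} + \frac{7477}{300} e_{12}


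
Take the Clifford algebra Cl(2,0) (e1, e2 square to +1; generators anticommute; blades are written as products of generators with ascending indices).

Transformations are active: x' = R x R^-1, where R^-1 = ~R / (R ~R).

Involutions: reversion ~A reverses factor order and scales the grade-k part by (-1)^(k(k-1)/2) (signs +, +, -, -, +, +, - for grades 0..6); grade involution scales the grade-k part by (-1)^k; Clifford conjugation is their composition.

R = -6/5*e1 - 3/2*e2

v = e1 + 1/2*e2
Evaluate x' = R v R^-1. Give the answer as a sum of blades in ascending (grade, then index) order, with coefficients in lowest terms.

~R = -6/5*e1 - 3/2*e2, and R ~R = 369/100, so R^-1 = ~R / (369/100).
R v = -39/20 + 9/10*e1 e2
Answer: 11/41*e1 + 89/82*e2


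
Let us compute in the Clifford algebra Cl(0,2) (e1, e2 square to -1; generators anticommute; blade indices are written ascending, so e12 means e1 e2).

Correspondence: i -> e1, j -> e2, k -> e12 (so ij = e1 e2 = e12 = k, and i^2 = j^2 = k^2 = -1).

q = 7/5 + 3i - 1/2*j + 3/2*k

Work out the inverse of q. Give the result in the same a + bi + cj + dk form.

In blades: q = 7/5 + 3*e1 - 1/2*e2 + 3/2*e12.
With qbar = 7/5 - 3*e1 + 1/2*e2 - 3/2*e12 (scalar fixed, mapped units negated), q qbar = 673/50 (the sum of squared coefficients), so q^-1 = qbar / (673/50) = 70/673 - 150/673*e1 + 25/673*e2 - 75/673*e12; translating back:
Answer: 70/673 - 150/673*i + 25/673*j - 75/673*k


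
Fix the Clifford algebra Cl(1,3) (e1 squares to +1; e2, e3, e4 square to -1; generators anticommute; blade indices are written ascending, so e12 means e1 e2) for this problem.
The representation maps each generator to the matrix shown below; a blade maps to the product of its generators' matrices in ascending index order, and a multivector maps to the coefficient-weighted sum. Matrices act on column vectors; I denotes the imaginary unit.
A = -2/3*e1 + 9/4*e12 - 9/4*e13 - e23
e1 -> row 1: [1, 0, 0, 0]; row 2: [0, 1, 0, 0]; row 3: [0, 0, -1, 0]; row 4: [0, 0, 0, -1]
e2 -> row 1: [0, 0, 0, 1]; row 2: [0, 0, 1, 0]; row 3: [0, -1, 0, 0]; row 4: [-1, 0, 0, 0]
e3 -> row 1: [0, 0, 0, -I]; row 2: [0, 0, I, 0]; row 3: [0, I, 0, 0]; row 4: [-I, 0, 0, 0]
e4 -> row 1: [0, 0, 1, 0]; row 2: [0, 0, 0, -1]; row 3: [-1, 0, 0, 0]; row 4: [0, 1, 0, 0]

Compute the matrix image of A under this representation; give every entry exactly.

Bivector images (products of the table entries): rho(e12) = rho(e1)rho(e2) = row 1: [0, 0, 0, 1]; row 2: [0, 0, 1, 0]; row 3: [0, 1, 0, 0]; row 4: [1, 0, 0, 0]; rho(e13) = rho(e1)rho(e3) = row 1: [0, 0, 0, -I]; row 2: [0, 0, I, 0]; row 3: [0, -I, 0, 0]; row 4: [I, 0, 0, 0]; rho(e23) = rho(e2)rho(e3) = row 1: [-I, 0, 0, 0]; row 2: [0, I, 0, 0]; row 3: [0, 0, -I, 0]; row 4: [0, 0, 0, I].
M = (-2/3)*rho(e1) + (9/4)*rho(e12) + (-9/4)*rho(e13) + (-1)*rho(e23), summed entrywise:
Answer: row 1: [-2/3 + I, 0, 0, 9/4 + 9*I/4]; row 2: [0, -2/3 - I, 9/4 - 9*I/4, 0]; row 3: [0, 9/4 + 9*I/4, 2/3 + I, 0]; row 4: [9/4 - 9*I/4, 0, 0, 2/3 - I]


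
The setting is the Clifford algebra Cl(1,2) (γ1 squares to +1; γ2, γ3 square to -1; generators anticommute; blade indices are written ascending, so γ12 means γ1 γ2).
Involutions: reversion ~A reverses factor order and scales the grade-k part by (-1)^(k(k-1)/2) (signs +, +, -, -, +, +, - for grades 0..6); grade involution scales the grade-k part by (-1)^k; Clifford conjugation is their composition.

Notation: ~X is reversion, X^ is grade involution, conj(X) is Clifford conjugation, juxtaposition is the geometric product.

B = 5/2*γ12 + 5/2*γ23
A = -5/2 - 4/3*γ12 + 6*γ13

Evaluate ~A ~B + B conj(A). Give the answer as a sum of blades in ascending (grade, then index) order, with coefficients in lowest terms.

first term: -10/3 + 85/4*γ12 + 10/3*γ13 + 85/4*γ23
second term: 10/3 + 35/4*γ12 + 10/3*γ13 + 35/4*γ23
Answer: 30*γ12 + 20/3*γ13 + 30*γ23


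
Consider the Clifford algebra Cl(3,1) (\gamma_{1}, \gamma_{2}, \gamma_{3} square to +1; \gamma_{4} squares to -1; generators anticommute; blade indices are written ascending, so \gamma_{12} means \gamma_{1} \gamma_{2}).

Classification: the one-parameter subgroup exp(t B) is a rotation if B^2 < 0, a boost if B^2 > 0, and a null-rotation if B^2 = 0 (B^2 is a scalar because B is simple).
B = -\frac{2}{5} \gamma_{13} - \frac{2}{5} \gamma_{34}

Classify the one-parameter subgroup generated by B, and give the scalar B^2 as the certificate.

B^2 term by term: the squares give (-\frac{2}{5})^2*(\gamma_{13})^2 + (-\frac{2}{5})^2*(\gamma_{34})^2 = \frac{4}{25}*(-1) + \frac{4}{25}*(+1) = 0 (each basis 2-blade squares to minus the product of its generators' squares); cross terms between blades sharing an index anticommute and cancel. So B^2 = 0.
Answer: null-rotation, certificate B^2 = 0. One invariant decides it: the square 0 survives every conjugation, and its sign is exactly the classification.


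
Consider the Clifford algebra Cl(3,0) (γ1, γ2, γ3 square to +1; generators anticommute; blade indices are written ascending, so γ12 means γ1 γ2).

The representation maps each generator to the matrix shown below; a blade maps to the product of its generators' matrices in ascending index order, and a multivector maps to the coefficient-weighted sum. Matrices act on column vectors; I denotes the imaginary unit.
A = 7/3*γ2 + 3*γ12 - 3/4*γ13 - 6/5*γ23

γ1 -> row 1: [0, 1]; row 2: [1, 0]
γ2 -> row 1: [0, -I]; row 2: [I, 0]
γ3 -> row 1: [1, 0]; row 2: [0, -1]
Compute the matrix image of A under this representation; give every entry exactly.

Bivector images (products of the table entries): rho(γ12) = rho(γ1)rho(γ2) = row 1: [I, 0]; row 2: [0, -I]; rho(γ13) = rho(γ1)rho(γ3) = row 1: [0, -1]; row 2: [1, 0]; rho(γ23) = rho(γ2)rho(γ3) = row 1: [0, I]; row 2: [I, 0].
M = (7/3)*rho(γ2) + (3)*rho(γ12) + (-3/4)*rho(γ13) + (-6/5)*rho(γ23), summed entrywise:
Answer: row 1: [3*I, 3/4 - 53*I/15]; row 2: [-3/4 + 17*I/15, -3*I]


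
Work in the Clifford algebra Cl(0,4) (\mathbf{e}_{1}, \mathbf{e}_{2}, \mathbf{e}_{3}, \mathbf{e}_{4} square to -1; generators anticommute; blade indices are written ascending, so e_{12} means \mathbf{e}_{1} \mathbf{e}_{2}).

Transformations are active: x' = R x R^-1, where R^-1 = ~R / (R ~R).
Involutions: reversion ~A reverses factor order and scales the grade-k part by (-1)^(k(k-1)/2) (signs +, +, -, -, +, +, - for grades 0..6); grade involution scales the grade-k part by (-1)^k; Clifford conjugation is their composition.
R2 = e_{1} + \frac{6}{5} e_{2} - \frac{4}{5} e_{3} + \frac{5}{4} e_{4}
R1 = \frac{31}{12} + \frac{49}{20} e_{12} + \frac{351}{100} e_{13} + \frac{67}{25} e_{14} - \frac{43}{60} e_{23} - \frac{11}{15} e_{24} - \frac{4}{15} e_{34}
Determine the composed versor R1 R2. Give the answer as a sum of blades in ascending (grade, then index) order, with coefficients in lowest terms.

Distribute over the terms of R2 (each basis-blade product reordered to ascending indices, repeated generators contracted through their squares):
R1 (e_{1}) = \frac{31}{12} e_{1} + \frac{49}{20} e_{2} + \frac{351}{100} e_{3} + \frac{67}{25} e_{4} - \frac{43}{60} e_{123} - \frac{11}{15} e_{124} - \frac{4}{15} e_{134}
R1 (\frac{6}{5} e_{2}) = -\frac{147}{50} e_{1} + \frac{31}{10} e_{2} - \frac{43}{50} e_{3} - \frac{22}{25} e_{4} - \frac{1053}{250} e_{123} - \frac{402}{125} e_{124} - \frac{8}{25} e_{234}
R1 (-\frac{4}{5} e_{3}) = \frac{351}{125} e_{1} - \frac{43}{75} e_{2} - \frac{31}{15} e_{3} + \frac{16}{75} e_{4} - \frac{49}{25} e_{123} + \frac{268}{125} e_{134} - \frac{44}{75} e_{234}
R1 (\frac{5}{4} e_{4}) = -\frac{67}{20} e_{1} + \frac{11}{12} e_{2} + \frac{1}{3} e_{3} + \frac{155}{48} e_{4} + \frac{49}{16} e_{124} + \frac{351}{80} e_{134} - \frac{43}{48} e_{234}
Summing the partial products and collecting blades:
Answer: -\frac{337}{375} e_{1} + \frac{442}{75} e_{2} + \frac{11}{12} e_{3} + \frac{2097}{400} e_{4} - \frac{10333}{1500} e_{123} - \frac{5321}{6000} e_{124} + \frac{37589}{6000} e_{134} - \frac{721}{400} e_{234}


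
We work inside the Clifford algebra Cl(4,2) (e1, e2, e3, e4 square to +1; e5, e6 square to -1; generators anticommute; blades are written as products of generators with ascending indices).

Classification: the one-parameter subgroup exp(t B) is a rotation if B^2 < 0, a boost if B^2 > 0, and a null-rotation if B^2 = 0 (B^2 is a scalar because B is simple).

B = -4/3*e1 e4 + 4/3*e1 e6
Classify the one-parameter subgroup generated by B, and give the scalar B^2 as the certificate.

B^2 term by term: the squares give (-4/3)^2*(e1 e4)^2 + (4/3)^2*(e1 e6)^2 = 16/9*(-1) + 16/9*(+1) = 0 (each basis 2-blade squares to minus the product of its generators' squares); cross terms between blades sharing an index anticommute and cancel. So B^2 = 0.
Answer: null-rotation, certificate B^2 = 0. No conjugation can change B^2 = 0; the sign gives the class.


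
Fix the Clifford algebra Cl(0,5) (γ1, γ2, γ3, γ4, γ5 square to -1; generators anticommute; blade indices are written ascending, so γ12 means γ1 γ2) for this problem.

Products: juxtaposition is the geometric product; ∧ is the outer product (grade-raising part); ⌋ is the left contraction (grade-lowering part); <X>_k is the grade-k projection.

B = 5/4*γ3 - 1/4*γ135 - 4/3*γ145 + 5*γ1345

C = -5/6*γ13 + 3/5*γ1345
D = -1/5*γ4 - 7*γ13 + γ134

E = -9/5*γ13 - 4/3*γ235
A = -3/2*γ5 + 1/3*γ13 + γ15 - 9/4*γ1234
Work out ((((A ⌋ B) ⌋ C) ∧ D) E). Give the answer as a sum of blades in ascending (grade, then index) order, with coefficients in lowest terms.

step 1: -1/4*γ3 - 4/3*γ4 + 1/12*γ5 - 3/8*γ13 - 2*γ14 - 5*γ34 - 5/3*γ45 - 15/2*γ134
step 2: -5/16 + 5/24*γ1 - 9/2*γ5 + γ13 + 3*γ15 - 6/5*γ35 + 9/40*γ45 + 1/20*γ134 + 4/5*γ135 - 3/20*γ145
step 3: 1/16*γ4 + 35/16*γ13 - 1/24*γ14 - 9/10*γ45 - 41/80*γ134 + 63/2*γ135 + 3/5*γ145 - 6/25*γ345 + 617/200*γ1345
step 4: 63/16 - 369/400*γ4 + 567/10*γ5 + 42*γ12 - 8/25*γ24 - 3/40*γ34 + 5553/1000*γ45 + 617/150*γ124 - 35/12*γ125 - 9/80*γ134 + 54/125*γ145 - 6/5*γ234 + 27/25*γ345 + 4/5*γ1234 + 41/60*γ1245 + 81/50*γ1345 - 1/12*γ2345 + 1/18*γ12345
Answer: 63/16 - 369/400*γ4 + 567/10*γ5 + 42*γ12 - 8/25*γ24 - 3/40*γ34 + 5553/1000*γ45 + 617/150*γ124 - 35/12*γ125 - 9/80*γ134 + 54/125*γ145 - 6/5*γ234 + 27/25*γ345 + 4/5*γ1234 + 41/60*γ1245 + 81/50*γ1345 - 1/12*γ2345 + 1/18*γ12345


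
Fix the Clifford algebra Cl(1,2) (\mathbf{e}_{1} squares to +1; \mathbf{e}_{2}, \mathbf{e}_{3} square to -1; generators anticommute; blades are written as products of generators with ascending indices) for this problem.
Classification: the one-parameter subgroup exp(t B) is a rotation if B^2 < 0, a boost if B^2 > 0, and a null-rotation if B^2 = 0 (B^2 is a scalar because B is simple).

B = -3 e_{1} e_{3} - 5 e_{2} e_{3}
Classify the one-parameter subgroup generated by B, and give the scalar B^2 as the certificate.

B^2 term by term: the squares give (-3)^2*(e_{1} e_{3})^2 + (-5)^2*(e_{2} e_{3})^2 = 9*(+1) + 25*(-1) = -16 (each basis 2-blade squares to minus the product of its generators' squares); cross terms between blades sharing an index anticommute and cancel. So B^2 = -16.
Answer: rotation, certificate B^2 = -16. Check the certificate: B^2 = -16, and that sign is decisive whatever form B takes.


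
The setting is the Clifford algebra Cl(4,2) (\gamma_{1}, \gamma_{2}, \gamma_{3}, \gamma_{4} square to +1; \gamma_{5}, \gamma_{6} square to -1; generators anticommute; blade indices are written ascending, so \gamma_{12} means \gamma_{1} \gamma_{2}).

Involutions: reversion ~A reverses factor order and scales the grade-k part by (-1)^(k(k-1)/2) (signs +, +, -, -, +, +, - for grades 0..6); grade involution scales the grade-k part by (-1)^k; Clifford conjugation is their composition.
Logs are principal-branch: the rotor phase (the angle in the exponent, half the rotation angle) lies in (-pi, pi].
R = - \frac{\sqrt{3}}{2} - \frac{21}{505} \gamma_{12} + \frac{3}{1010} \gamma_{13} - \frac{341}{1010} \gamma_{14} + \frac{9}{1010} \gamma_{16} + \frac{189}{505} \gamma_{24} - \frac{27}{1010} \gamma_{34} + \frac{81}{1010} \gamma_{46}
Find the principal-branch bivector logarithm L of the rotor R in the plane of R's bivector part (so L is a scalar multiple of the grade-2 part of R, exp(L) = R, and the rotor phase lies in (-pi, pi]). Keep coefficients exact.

The scalar part of R is - \frac{\sqrt{3}}{2}, and that scalar determines the rotor phase on the principal branch; recovering the unit plane as bivector-part over sine of the phase gives L = phase * plane.
Concretely: cos(phase) = - \frac{\sqrt{3}}{2} gives phase = ±\frac{5 \pi}{6}, and since phase/sin(phase) is even the sign is immaterial: L = (phase/sin(phase)) * <R>_2 = (\frac{5 \pi}{3}) * <R>_2.
Answer: - \frac{7 \pi}{101} \gamma_{12} + \frac{\pi}{202} \gamma_{13} - \frac{341 \pi}{606} \gamma_{14} + \frac{3 \pi}{202} \gamma_{16} + \frac{63 \pi}{101} \gamma_{24} - \frac{9 \pi}{202} \gamma_{34} + \frac{27 \pi}{202} \gamma_{46}


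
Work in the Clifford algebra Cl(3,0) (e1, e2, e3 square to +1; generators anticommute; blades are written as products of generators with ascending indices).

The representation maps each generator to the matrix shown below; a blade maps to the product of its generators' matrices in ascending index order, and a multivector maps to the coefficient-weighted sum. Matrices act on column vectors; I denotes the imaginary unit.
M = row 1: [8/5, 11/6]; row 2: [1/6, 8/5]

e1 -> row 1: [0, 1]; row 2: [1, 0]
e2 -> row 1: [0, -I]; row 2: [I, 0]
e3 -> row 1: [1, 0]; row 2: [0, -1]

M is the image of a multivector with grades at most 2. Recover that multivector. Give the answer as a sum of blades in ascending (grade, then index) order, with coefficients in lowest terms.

Method: 1, rho(e1), rho(e2), rho(e3) form a trace-orthogonal basis of the 2x2 complex matrices (tr(X Y) = 2 if X = Y, else 0), so M = m0*1 + m1*rho(e1) + m2*rho(e2) + m3*rho(e3) with m0 = tr(M)/2 = 8/5, m1 = tr(M rho(e1))/2 = 1, m2 = tr(M rho(e2))/2 = 5*I/6, m3 = tr(M rho(e3))/2 = 0.
Multiplying table entries, the bivector images are rho(e1 e2) = I*rho(e3), rho(e1 e3) = -I*rho(e2), rho(e2 e3) = I*rho(e1); with real blade coefficients the real parts of m0..m3 are the coefficients of 1, e1, e2, e3 and the imaginary parts give the bivectors (e2 e3: Im m1, e1 e3: -Im m2, e1 e2: Im m3).
Answer: 8/5 + e1 - 5/6*e1 e3


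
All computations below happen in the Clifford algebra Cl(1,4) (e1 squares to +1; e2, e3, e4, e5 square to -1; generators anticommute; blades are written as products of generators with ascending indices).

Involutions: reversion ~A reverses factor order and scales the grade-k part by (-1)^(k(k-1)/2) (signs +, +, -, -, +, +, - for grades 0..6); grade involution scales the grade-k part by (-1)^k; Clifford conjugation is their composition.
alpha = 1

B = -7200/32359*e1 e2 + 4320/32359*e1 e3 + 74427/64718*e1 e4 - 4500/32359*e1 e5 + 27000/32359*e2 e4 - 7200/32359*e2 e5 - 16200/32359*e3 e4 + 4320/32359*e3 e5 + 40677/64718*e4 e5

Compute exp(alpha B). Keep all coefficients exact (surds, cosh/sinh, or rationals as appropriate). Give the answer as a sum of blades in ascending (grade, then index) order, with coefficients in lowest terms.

B^2 term by term: the squares give (-7200/32359)^2*(e1 e2)^2 + (4320/32359)^2*(e1 e3)^2 + (74427/64718)^2*(e1 e4)^2 + (-4500/32359)^2*(e1 e5)^2 + (27000/32359)^2*(e2 e4)^2 + (-7200/32359)^2*(e2 e5)^2 + (-16200/32359)^2*(e3 e4)^2 + (4320/32359)^2*(e3 e5)^2 + (40677/64718)^2*(e4 e5)^2 = 51840000/1047104881*(+1) + 18662400/1047104881*(+1) + 5539378329/4188419524*(+1) + 20250000/1047104881*(+1) + 729000000/1047104881*(-1) + 51840000/1047104881*(-1) + 262440000/1047104881*(-1) + 18662400/1047104881*(-1) + 1654618329/4188419524*(-1) = 0 (each basis 2-blade squares to minus the product of its generators' squares); cross terms between blades sharing an index anticommute and cancel; the commuting (index-disjoint) pairs give grade-4 terms 2*c*c'*(blade product), which cancel blade by blade — e1 e2 e3 e4: 233280000/1047104881 - 233280000/1047104881 = 0; e1 e2 e3 e5: -62208000/1047104881 + 62208000/1047104881 = 0; e1 e2 e4 e5: -292874400/1047104881 + 535874400/1047104881 - 243000000/1047104881 = 0; e1 e3 e4 e5: 175724640/1047104881 - 321524640/1047104881 + 145800000/1047104881 = 0; e2 e3 e4 e5: -233280000/1047104881 + 233280000/1047104881 = 0 — confirming B is simple. So B^2 = 0.
B^2 = 0, and the exponential is exactly linear here: exp(alpha B) = 1 + alpha B (parabolic case).
Answer: 1 - 7200/32359*e1 e2 + 4320/32359*e1 e3 + 74427/64718*e1 e4 - 4500/32359*e1 e5 + 27000/32359*e2 e4 - 7200/32359*e2 e5 - 16200/32359*e3 e4 + 4320/32359*e3 e5 + 40677/64718*e4 e5


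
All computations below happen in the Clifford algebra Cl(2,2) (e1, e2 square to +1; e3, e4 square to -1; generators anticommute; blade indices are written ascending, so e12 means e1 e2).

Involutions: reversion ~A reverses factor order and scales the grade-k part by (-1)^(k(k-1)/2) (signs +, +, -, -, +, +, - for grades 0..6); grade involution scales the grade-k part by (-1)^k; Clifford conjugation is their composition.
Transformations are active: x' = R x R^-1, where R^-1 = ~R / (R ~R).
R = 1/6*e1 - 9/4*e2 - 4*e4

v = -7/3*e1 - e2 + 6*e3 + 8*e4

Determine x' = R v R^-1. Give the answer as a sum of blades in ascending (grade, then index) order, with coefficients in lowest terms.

~R = 1/6*e1 - 9/4*e2 - 4*e4, and R ~R = -1571/144, so R^-1 = ~R / (-1571/144).
R v = 1219/36 - 65/12*e12 + e13 - 8*e14 - 27/2*e23 - 22*e24 + 24*e34
Answer: 6121/4713*e1 + 23513/1571*e2 - 6*e3 + 26440/1571*e4


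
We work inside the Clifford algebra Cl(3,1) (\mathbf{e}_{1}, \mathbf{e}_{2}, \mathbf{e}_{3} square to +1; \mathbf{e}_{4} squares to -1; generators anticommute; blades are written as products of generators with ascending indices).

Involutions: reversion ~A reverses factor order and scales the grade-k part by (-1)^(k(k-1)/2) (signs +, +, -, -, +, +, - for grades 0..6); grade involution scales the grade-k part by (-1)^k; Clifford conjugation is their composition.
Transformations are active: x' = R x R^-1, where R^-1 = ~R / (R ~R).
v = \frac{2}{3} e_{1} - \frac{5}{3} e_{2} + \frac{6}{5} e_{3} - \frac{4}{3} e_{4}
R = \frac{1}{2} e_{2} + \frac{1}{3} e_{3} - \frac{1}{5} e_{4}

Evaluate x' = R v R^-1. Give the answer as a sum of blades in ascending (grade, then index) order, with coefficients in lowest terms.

~R = \frac{1}{2} e_{2} + \frac{1}{3} e_{3} - \frac{1}{5} e_{4}, and R ~R = \frac{289}{900}, so R^-1 = ~R / (\frac{289}{900}).
R v = -\frac{7}{10} - \frac{1}{3} e_{1} e_{2} - \frac{2}{9} e_{1} e_{3} + \frac{2}{15} e_{1} e_{4} + \frac{52}{45} e_{2} e_{3} - e_{2} e_{4} - \frac{46}{225} e_{3} e_{4}
Answer: -\frac{2}{3} e_{1} - \frac{445}{867} e_{2} - \frac{3834}{1445} e_{3} + \frac{1912}{867} e_{4}


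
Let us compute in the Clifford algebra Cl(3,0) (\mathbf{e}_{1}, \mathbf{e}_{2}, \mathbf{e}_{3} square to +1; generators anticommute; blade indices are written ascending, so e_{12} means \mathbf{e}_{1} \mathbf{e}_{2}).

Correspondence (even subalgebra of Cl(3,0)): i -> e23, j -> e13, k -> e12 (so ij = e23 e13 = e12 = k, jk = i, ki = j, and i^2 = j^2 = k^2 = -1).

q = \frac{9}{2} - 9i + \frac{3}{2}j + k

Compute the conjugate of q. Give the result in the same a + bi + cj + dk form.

In blades: q = \frac{9}{2} + e_{12} + \frac{3}{2} e_{13} - 9 e_{23}.
Quaternion conjugation is reversion on the even subalgebra: the scalar is fixed and every grade-2 blade flips sign, giving \frac{9}{2} - e_{12} - \frac{3}{2} e_{13} + 9 e_{23}; translating back:
Answer: \frac{9}{2} + 9i - \frac{3}{2}j - k


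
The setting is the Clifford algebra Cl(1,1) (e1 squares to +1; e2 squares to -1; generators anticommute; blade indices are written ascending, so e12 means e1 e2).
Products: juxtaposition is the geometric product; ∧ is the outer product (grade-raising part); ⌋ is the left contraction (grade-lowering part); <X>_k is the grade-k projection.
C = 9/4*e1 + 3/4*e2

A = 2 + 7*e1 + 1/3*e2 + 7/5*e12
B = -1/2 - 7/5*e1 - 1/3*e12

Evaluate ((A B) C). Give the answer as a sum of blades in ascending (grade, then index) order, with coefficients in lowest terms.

step 1: -169/15 - 577/90*e1 - 27/50*e2 - 9/10*e12
step 2: -701/50 - 987/40*e1 - 257/40*e2 - 539/150*e12
Answer: -701/50 - 987/40*e1 - 257/40*e2 - 539/150*e12


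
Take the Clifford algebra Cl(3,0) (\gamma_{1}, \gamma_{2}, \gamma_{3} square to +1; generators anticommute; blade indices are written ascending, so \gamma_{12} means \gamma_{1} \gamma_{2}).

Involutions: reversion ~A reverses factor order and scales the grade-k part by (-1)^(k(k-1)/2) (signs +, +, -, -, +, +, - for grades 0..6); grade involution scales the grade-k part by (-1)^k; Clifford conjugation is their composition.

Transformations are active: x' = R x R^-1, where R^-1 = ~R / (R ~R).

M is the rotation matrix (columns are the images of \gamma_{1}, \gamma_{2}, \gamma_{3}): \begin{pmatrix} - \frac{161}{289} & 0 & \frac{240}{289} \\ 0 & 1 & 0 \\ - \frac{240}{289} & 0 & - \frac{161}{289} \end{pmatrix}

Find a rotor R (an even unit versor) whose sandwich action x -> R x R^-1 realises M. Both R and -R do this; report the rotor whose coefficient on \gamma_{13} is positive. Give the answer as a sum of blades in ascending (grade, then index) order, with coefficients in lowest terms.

Method: write R = a + b12*\gamma_{12} + b13*\gamma_{13} + b23*\gamma_{23} with a^2 + b12^2 + b13^2 + b23^2 = 1 (so R^-1 = ~R). Expanding the columns R e_j ~R gives tr M = 4a^2 - 1 and, from the antisymmetric part, M21 - M12 = -4a*b12, M13 - M31 = 4a*b13, M32 - M23 = -4a*b23.
Here tr M = -\frac{33}{289}, so a^2 = (1 + tr M)/4 = \frac{64}{289} and a = ±\frac{8}{17}. Taking a = \frac{8}{17}: M21 - M12 = 0, M13 - M31 = \frac{480}{289}, M32 - M23 = 0, giving b12 = 0, b13 = \frac{15}{17}, b23 = 0, i.e. R = \frac{8}{17} + \frac{15}{17} \gamma_{13}.
Its \gamma_{13} coefficient is already positive.
Answer: \frac{8}{17} + \frac{15}{17} \gamma_{13}. Sheet selection: the two-to-one cover makes ±R indistinguishable at the matrix level (trace -\frac{33}{289}), so uniqueness comes from the required sign on \gamma_{13}.


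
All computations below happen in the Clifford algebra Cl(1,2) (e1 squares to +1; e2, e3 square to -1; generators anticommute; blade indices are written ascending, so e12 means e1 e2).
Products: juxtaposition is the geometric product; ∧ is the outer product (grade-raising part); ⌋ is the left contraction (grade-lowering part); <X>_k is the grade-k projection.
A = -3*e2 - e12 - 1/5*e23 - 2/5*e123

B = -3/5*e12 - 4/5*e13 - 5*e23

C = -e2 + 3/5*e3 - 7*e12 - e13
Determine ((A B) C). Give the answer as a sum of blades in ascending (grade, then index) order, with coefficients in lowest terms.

step 1: -2/5 - 1/5*e1 - 8/25*e2 - 369/25*e3 - 4/25*e12 - 122/25*e13 - 4/5*e23 - 12/5*e123
step 2: 1817/125 + 2471/125*e1 - 3/25*e2 + 439/25*e3 + 91/25*e12 + 207/25*e13 + 2381/125*e23 + 12253/125*e123
Answer: 1817/125 + 2471/125*e1 - 3/25*e2 + 439/25*e3 + 91/25*e12 + 207/25*e13 + 2381/125*e23 + 12253/125*e123


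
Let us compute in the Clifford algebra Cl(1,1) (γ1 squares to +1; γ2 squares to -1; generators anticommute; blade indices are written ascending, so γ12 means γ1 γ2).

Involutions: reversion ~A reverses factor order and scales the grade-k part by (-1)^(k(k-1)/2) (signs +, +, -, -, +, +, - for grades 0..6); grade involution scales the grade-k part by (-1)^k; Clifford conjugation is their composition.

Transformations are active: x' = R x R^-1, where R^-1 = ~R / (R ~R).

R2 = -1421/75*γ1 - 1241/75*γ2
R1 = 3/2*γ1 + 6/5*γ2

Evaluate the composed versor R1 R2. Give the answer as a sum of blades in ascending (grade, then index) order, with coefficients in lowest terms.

Distribute over the terms of R1 (each basis-blade product reordered to ascending indices, repeated generators contracted through their squares):
(3/2*γ1) R2 = -1421/50 - 1241/50*γ12
(6/5*γ2) R2 = 2482/125 + 2842/125*γ12
Summing the partial products and collecting blades:
Answer: -2141/250 - 521/250*γ12


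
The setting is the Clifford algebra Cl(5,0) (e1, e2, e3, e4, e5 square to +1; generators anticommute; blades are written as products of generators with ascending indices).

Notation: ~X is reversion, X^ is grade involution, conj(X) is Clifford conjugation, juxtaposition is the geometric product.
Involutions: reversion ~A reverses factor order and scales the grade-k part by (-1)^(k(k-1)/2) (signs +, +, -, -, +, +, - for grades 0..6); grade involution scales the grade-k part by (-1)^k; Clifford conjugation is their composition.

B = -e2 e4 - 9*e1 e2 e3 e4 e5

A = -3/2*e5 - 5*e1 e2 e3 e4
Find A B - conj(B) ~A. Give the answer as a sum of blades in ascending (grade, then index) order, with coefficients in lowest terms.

first term: 45*e5 + 5*e1 e3 + 3/2*e2 e4 e5 + 27/2*e1 e2 e3 e4
second term: -45*e5 - 5*e1 e3 - 3/2*e2 e4 e5 - 27/2*e1 e2 e3 e4
Answer: 90*e5 + 10*e1 e3 + 3*e2 e4 e5 + 27*e1 e2 e3 e4


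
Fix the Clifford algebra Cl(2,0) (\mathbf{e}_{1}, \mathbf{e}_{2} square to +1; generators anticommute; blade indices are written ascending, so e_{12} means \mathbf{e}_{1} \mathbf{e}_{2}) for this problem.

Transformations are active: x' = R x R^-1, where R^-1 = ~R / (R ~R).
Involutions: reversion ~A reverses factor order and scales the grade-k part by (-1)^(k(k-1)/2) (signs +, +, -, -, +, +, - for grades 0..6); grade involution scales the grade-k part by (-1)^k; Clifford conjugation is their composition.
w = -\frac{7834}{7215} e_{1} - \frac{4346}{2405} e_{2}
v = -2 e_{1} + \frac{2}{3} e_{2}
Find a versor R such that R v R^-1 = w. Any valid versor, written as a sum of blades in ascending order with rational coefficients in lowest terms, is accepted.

Here q(v) = q(w) = \frac{40}{9}; the classical choice R = v + w = -\frac{22264}{7215} e_{1} - \frac{8228}{7215} e_{2} then realises v -> w under the sandwich.
Answer: -\frac{22264}{7215} e_{1} - \frac{8228}{7215} e_{2}


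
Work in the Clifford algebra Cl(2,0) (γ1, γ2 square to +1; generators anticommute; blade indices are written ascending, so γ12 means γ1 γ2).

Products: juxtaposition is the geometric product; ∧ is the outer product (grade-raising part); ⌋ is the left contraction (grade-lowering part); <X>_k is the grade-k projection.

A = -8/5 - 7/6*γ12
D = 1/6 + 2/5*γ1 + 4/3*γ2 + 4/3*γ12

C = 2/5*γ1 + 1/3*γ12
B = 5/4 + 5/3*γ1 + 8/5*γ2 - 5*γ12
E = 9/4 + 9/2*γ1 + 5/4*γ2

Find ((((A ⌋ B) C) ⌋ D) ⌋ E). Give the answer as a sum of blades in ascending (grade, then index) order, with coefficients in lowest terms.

step 1: -47/6 - 8/3*γ1 - 64/25*γ2 + 8*γ12
step 2: -56/15 - 57/25*γ1 - 184/45*γ2 - 3571/2250*γ12
step 3: -16436/3375 + 2672/675*γ1 - 1804/225*γ2 - 224/45*γ12
step 4: -3562/1125 - 8218/375*γ1 - 4109/675*γ2
Answer: -3562/1125 - 8218/375*γ1 - 4109/675*γ2


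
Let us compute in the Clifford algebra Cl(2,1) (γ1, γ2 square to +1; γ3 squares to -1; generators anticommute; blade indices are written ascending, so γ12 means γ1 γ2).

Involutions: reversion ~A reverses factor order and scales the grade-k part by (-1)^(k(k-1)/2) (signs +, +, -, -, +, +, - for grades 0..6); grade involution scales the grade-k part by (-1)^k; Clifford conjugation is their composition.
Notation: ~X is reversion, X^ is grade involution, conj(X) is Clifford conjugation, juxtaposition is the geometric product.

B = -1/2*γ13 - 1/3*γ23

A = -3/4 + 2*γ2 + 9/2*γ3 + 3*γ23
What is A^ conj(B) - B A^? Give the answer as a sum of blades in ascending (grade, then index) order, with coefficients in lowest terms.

first term: 1 - 9/4*γ1 - 3/2*γ2 - 2/3*γ3 - 3/2*γ12 - 3/8*γ13 - 1/4*γ23 + γ123
second term: -1 - 9/4*γ1 - 3/2*γ2 - 2/3*γ3 - 3/2*γ12 + 3/8*γ13 + 1/4*γ23 - γ123
Answer: 2 - 3/4*γ13 - 1/2*γ23 + 2*γ123


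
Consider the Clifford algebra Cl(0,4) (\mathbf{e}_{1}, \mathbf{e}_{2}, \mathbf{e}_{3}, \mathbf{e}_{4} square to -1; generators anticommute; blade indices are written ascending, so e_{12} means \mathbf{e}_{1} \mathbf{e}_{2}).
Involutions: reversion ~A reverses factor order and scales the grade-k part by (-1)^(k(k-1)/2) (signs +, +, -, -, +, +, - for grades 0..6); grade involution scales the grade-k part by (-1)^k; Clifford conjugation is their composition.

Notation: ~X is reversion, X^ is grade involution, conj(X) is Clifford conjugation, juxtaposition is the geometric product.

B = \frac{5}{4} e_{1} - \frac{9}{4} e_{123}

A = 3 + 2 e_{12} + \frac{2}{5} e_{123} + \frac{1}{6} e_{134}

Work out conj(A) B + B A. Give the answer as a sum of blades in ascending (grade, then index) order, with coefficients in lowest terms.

first term: -\frac{9}{10} + \frac{15}{4} e_{1} - \frac{5}{2} e_{2} - \frac{9}{2} e_{3} - \frac{1}{2} e_{23} + \frac{3}{8} e_{24} - \frac{5}{24} e_{34} - \frac{27}{4} e_{123}
second term: -\frac{9}{10} + \frac{15}{4} e_{1} - \frac{5}{2} e_{2} + \frac{9}{2} e_{3} - \frac{1}{2} e_{23} - \frac{3}{8} e_{24} - \frac{5}{24} e_{34} - \frac{27}{4} e_{123}
Answer: -\frac{9}{5} + \frac{15}{2} e_{1} - 5 e_{2} - e_{23} - \frac{5}{12} e_{34} - \frac{27}{2} e_{123}


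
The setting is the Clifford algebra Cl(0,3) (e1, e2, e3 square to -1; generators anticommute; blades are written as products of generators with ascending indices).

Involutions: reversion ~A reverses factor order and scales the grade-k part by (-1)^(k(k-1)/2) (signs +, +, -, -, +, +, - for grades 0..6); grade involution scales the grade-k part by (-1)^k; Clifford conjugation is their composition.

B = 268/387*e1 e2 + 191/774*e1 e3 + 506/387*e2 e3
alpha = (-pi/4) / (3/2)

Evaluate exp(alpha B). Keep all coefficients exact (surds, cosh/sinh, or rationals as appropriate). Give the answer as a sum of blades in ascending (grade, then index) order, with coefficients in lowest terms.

B^2 term by term: the squares give (268/387)^2*(e1 e2)^2 + (191/774)^2*(e1 e3)^2 + (506/387)^2*(e2 e3)^2 = 71824/149769*(-1) + 36481/599076*(-1) + 256036/149769*(-1) = -9/4 (each basis 2-blade squares to minus the product of its generators' squares); cross terms between blades sharing an index anticommute and cancel. So B^2 = -9/4.
B^2 = -9/4 — circular case — the even/odd split gives cos and sin: l = 3/2, alpha*l = -pi/4, so exp(alpha B) = cos(-pi/4) + (sin(-pi/4)/(3/2))*B = sqrt(2)/2 + (-sqrt(2)/3)*B.
Answer: sqrt(2)/2 - 268*sqrt(2)/1161*e1 e2 - 191*sqrt(2)/2322*e1 e3 - 506*sqrt(2)/1161*e2 e3


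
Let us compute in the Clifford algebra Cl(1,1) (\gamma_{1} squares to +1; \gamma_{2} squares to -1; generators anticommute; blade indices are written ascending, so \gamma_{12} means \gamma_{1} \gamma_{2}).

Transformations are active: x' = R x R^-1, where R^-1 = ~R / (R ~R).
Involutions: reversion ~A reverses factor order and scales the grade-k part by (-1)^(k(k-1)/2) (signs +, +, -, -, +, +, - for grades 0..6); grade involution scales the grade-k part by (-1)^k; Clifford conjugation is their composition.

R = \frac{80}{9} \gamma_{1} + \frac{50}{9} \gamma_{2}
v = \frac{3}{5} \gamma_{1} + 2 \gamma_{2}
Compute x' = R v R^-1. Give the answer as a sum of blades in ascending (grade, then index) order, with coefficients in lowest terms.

~R = \frac{80}{9} \gamma_{1} + \frac{50}{9} \gamma_{2}, and R ~R = \frac{1300}{27}, so R^-1 = ~R / (\frac{1300}{27}).
R v = -\frac{52}{9} + \frac{130}{9} \gamma_{12}
Answer: -\frac{41}{15} \gamma_{1} - \frac{10}{3} \gamma_{2}


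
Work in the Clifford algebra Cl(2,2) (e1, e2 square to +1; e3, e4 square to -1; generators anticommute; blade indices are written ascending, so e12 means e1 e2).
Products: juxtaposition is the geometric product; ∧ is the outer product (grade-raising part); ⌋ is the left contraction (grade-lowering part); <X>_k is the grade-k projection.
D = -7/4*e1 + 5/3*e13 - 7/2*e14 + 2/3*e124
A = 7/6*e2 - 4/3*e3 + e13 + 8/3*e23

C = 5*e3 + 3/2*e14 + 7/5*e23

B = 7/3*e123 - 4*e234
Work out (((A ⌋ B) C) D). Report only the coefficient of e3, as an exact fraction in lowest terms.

step 1: 56/9*e1 - 7/3*e2 - 32/3*e4 + 28/9*e12 - 49/18*e13 + 16/3*e24 - 14/3*e34
step 2: -43/18*e1 - 49/15*e3 - 14*e4 - 1063/90*e12 + 637/15*e13 - 35/3*e23 - 56/5*e24 + 3893/60*e34 + 364/15*e123 + 7/2*e124 - 208/5*e234
step 3: 1855/24 + 1624/45*e1 - 17591/360*e2 + 37981/540*e3 + 8767/540*e4 - 469/45*e12 + 23237/120*e13 + 3011/36*e14 - 6151/270*e23 - 52981/1080*e24 + 11921/90*e34 + 22097/180*e123 + 1334/15*e124 - 20237/144*e134 - 5621/90*e234 - 1393/90*e1234
Answer: 37981/540


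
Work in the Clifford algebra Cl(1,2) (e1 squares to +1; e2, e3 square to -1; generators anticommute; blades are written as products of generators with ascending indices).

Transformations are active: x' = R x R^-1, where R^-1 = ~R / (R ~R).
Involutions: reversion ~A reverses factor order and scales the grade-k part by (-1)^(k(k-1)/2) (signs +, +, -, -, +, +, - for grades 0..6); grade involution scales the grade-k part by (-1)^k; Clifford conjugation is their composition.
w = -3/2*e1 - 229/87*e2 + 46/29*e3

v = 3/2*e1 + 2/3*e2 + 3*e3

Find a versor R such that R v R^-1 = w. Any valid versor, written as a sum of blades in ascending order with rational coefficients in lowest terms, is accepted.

Since q(v) = q(w) = -259/36, the sum R = v + w = -57/29*e2 + 133/29*e3 does the job whenever invertible.
Answer: -57/29*e2 + 133/29*e3


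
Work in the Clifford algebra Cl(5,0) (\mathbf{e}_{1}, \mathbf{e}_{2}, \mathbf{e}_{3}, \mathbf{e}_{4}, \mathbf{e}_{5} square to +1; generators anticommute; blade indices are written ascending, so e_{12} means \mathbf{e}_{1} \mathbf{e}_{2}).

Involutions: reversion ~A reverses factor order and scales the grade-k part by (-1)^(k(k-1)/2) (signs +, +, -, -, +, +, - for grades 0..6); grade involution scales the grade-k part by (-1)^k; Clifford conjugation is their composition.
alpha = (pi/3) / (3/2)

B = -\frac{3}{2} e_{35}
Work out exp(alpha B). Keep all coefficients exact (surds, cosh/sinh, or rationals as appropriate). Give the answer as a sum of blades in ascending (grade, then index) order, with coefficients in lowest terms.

B^2 = (-\frac{3}{2})^2*(e_{35})^2 = \frac{9}{4}*(-1) = -\frac{9}{4} (a basis 2-blade squares to minus the product of its generators' squares).
B^2 = -\frac{9}{4} — circular case — the even/odd split gives cos and sin: l = \frac{3}{2}, alpha*l = \frac{\pi}{3}, so exp(alpha B) = cos(\frac{\pi}{3}) + (sin(\frac{\pi}{3})/(\frac{3}{2}))*B = \frac{1}{2} + (\frac{\sqrt{3}}{3})*B.
Answer: \frac{1}{2} - \frac{\sqrt{3}}{2} e_{35}


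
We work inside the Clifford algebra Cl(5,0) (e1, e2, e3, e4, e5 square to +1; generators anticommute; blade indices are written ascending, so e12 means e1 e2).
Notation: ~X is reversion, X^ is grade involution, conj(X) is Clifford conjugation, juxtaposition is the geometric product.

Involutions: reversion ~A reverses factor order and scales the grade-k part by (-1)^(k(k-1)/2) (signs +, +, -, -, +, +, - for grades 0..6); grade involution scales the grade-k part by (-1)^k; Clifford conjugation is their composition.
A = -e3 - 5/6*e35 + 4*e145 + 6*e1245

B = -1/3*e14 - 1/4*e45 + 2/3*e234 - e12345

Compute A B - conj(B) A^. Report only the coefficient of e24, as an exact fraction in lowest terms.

first term: e1 - 6*e3 + 4/3*e5 + 3/2*e12 + 4*e23 + 2/3*e24 - 2*e25 - 5/24*e34 + 5/6*e124 - 1/3*e134 - 4*e135 - 5/9*e245 + 1/4*e345 - 8/3*e1235 + e1245 - 5/18*e1345
second term: e1 + 6*e3 + 4/3*e5 - 3/2*e12 + 4*e23 - 2/3*e24 + 2*e25 - 5/24*e34 - 5/6*e124 - 1/3*e134 - 4*e135 + 5/9*e245 + 1/4*e345 + 8/3*e1235 + e1245 + 5/18*e1345
Answer: 4/3
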